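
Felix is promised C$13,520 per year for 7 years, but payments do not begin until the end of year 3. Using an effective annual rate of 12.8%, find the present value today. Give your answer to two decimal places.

C$47,287.43

PV at t=2 (ordinary 7-year annuity): 13520 × a(7|0.128) = 13520 × 4.450278 = 60,167.7641
PV₀ = 60,167.7641 / (1+0.128)^2 = 60,167.7641 / 1.272384 = 47,287.4259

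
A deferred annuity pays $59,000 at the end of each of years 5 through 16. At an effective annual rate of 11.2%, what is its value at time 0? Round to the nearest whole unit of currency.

$248,147

PV at t=4 (ordinary 12-year annuity): 59000 × a(12|0.112) = 59000 × 6.430962 = 379,426.7562
Discount back 4 years: 379,426.7562 × (1+0.112)^(−4) = 379,426.7562 × 0.654005 = 248,146.8714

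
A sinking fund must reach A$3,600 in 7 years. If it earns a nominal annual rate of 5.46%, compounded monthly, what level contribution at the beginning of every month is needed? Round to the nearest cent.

A$35.12

Periodic rate i = 0.0546/12 = 0.00455; n = 7 × 12 = 84 periods.
FV-annuity factor × (1+i) = 102.493971; PMT = 3600 / 102.493971 = 35.1240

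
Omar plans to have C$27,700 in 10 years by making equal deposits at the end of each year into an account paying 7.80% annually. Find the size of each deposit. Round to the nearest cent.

FV-annuity factor = 14.349698; PMT = 27700 / 14.349698 = 1,930.3542

C$1,930.35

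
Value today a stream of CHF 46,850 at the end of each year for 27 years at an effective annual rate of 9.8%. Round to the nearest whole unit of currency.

CHF 439,759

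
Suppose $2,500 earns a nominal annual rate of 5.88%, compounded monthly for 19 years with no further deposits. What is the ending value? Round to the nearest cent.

Periodic rate i = 0.0588/12 = 0.0049; n = 19 × 12 = 228 periods.
FV = PV·(1+i)^n = 2,500 × 3.047958 = 7,619.8943

$7,619.89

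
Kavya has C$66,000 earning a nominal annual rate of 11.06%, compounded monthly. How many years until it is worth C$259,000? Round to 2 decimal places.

Periodic rate i = 0.1106/12 = 0.00921667.
n = ln(259000/66000) / ln(1+0.00921667) = ln(3.92424) / 0.009174 = 149.0196 months
= 149.0196/12 years

12.42 years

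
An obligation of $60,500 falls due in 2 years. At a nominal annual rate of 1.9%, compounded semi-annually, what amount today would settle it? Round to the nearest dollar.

$58,255

i = 0.019/2 = 0.0095 per half-year; n = 2·2 = 4.
PV = 60,500 / (1 + 0.0095)^4 = 60,500 / 1.038545 = 58,254.5808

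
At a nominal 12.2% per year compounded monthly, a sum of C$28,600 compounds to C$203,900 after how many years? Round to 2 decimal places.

Periodic rate i = 0.122/12 = 0.0101667.
n = ln(203900/28600) / ln(1+0.0101667) = ln(7.12937) / 0.010115 = 194.1827 months
= 194.1827/12 years

16.18 years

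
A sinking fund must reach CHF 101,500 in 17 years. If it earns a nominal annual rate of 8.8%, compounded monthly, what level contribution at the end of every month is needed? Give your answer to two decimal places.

i = 0.088/12 = 0.00733333 per month; n = 17·12 = 204.
PMT = 101500 / ( [(1+0.00733333)^204 − 1] / 0.00733333 ) = 101500 / 469.022473 = 216.4075

CHF 216.41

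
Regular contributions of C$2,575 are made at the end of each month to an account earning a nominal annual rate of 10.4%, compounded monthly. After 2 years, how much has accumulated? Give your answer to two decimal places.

i = 0.104/12 = 0.00866667 per month; n = 2·12 = 24.
FV = 2575 × [(1+0.00866667)^24 − 1] / 0.00866667 = 2575 × 26.551189 = 68,369.3105

C$68,369.31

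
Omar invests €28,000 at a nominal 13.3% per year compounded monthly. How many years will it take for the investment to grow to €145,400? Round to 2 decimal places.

12.45 years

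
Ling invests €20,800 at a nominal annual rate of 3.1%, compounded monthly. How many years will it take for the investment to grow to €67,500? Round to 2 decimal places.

Periodic rate i = 0.031/12 = 0.00258333.
(1+i)^n = 67500/20800 = 3.24519, so n = ln 3.24519 / ln 1.00258 = 456.2688 months
= 456.2688/12 years

38.02 years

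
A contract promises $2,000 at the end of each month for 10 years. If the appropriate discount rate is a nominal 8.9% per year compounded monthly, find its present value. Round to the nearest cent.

$158,560.01

i = 0.089/12 = 0.00741667 per month; n = 10·12 = 120.
PV = 2000 × [1 − (1+0.00741667)^(−120)] / 0.00741667 = 2000 × 79.280004 = 158,560.0070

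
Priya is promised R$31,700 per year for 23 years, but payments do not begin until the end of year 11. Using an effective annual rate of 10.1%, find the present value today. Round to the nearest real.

PV at t=10 (ordinary 23-year annuity): 31700 × a(23|0.101) = 31700 × 8.818135 = 279,534.8839
PV₀ = 279,534.8839 / (1+0.101)^10 = 279,534.8839 / 2.617419 = 106,797.9269

R$106,798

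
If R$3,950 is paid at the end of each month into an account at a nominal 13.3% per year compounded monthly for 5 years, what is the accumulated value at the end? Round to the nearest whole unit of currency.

R$334,077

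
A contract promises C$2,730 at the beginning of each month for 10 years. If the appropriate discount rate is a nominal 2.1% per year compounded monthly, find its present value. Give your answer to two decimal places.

Periodic rate i = 0.021/12 = 0.00175; n = 10 × 12 = 120 periods.
Annuity factor a(120|0.00175) × (1+i) = 108.341821; PV = 2730 × 108.341821 = 295,773.1706
(annuity-due: payments at period start, so ×(1+i).)

C$295,773.17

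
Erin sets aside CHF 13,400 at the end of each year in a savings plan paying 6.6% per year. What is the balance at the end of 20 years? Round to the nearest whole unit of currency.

CHF 525,932

FV = 13400 × [(1+0.066)^20 − 1] / 0.066 = 13400 × 39.248642 = 525,931.8095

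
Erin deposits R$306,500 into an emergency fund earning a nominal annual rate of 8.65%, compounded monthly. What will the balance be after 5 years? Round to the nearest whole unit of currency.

R$471,617

With 12 periods per year: i = 0.00720833, n = 60.
FV = 306,500 × (1 + 0.00720833)^60 = 471,616.6172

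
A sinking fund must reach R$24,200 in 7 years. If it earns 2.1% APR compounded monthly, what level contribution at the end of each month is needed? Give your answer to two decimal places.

R$267.69

Periodic rate i = 0.021/12 = 0.00175; n = 7 × 12 = 84 periods.
FV-annuity factor = 90.402945; PMT = 24200 / 90.402945 = 267.6904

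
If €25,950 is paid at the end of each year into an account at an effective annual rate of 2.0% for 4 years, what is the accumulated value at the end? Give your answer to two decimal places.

Accumulation factor s(4|0.02) = 4.121608; FV = 25950 × 4.121608 = 106,955.7276

€106,955.73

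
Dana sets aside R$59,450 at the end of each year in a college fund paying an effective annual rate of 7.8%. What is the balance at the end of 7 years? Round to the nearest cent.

R$527,223.23

FV = PMT · [(1+i)^n − 1] / i = 59450 · 8.868347 = 527,223.2334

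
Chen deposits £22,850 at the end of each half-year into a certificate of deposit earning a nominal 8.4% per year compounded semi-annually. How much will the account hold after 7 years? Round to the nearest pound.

£423,751

Periodic rate i = 0.084/2 = 0.042; n = 7 × 2 = 14 periods.
Accumulation factor s(14|0.042) = 18.544900; FV = 22850 × 18.544900 = 423,750.9586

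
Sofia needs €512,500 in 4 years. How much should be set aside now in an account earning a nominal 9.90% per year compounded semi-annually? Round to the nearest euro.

€348,204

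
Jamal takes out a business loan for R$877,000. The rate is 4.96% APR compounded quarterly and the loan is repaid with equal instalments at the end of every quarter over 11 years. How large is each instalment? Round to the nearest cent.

R$25,981.55

Periodic rate i = 0.0496/4 = 0.0124; n = 11 × 4 = 44 periods.
PMT = 877000 / ( [1 − (1+0.0124)^(−44)] / 0.0124 ) = 877000 / 33.754721 = 25,981.5507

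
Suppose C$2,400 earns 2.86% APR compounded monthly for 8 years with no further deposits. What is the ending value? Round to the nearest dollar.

C$3,016

i = 0.0286/12 = 0.00238333 per month; n = 8·12 = 96.
FV = PV·(1+i)^n = 2,400 × 1.256748 = 3,016.1962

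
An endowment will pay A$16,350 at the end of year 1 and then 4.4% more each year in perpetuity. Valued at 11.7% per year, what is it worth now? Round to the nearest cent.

PV = D₁/(r − g) = 16350/(0.117 − 0.044) = 223,972.6027

A$223,972.60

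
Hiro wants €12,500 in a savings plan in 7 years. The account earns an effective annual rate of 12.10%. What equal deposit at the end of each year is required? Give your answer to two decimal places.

€1,235.16

PMT = 12500 / ( [(1+0.121)^7 − 1] / 0.121 ) = 12500 / 10.120126 = 1,235.1625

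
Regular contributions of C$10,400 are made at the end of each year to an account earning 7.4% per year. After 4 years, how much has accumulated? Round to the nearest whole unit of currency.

C$46,450

Accumulation factor s(4|0.074) = 4.466309; FV = 10400 × 4.466309 = 46,449.6159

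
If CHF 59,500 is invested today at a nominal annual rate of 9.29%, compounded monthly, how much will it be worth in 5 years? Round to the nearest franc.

CHF 94,508

Periodic rate i = 0.0929/12 = 0.00774167; n = 5 × 12 = 60 periods.
59,500 × (1+0.00774167)^60 = 59,500 × 1.588375 = 94,508.2882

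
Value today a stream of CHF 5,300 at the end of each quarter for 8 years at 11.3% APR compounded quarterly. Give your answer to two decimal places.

i = 0.113/4 = 0.02825 per quarter; n = 8·4 = 32.
Annuity factor a(32|0.02825) = 20.883045; PV = 5300 × 20.883045 = 110,680.1406

CHF 110,680.14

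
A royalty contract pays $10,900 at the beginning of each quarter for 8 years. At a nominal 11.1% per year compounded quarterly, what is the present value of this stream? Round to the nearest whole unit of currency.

Periodic rate i = 0.111/4 = 0.02775; n = 8 × 4 = 32 periods.
Annuity factor a(32|0.02775) × (1+i) = 21.611043; PV = 10900 × 21.611043 = 235,560.3738
Payments are at the start of each period, so multiply by (1+i).

$235,560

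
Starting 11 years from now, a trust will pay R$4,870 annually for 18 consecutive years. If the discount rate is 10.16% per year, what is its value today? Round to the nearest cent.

R$15,022.33

Value one period before first payment (t=10): 4870 × [1 − (1+0.1016)^(−18)] / 0.1016 = 4870 × 8.117970 = 39,534.5160
Discount back 10 years: 39,534.5160 × (1+0.1016)^(−10) = 39,534.5160 × 0.379980 = 15,022.3250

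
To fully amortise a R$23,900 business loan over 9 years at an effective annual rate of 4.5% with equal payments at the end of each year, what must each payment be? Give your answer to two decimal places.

R$3,288.03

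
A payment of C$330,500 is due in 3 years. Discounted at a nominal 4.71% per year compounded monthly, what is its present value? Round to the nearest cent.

C$287,028.99

With 12 periods per year: i = 0.003925, n = 36.
PV = 330,500 / (1 + 0.003925)^36 = 330,500 / 1.151452 = 287,028.9946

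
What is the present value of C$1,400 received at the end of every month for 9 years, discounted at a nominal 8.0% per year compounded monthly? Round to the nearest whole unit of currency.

C$107,537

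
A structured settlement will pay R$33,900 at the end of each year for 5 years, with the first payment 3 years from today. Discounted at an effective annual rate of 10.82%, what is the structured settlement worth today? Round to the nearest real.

PV at t=2 (ordinary 5-year annuity): 33900 × a(5|0.1082) = 33900 × 3.712693 = 125,860.3003
Discount back 2 years: 125,860.3003 × (1+0.1082)^(−2) = 125,860.3003 × 0.814261 = 102,483.1515

R$102,483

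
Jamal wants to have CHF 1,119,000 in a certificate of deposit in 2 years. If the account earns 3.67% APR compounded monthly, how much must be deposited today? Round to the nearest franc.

Periodic rate i = 0.0367/12 = 0.00305833; n = 2 × 12 = 24 periods.
PV = FV·(1+i)^(−n) = 1,119,000 × 0.929333 = 1,039,923.8006

CHF 1,039,924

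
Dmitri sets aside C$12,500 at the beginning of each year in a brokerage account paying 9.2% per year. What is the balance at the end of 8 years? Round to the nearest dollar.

C$151,634

FV = PMT · [(1+i)^n − 1] / i × (1+i) = 12500 · 12.130693 = 151,633.6650
Payments are at the start of each period, so multiply by (1+i).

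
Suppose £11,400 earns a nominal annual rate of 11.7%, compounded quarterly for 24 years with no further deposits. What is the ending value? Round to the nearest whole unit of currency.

£181,513

i = 0.117/4 = 0.02925 per quarter; n = 24·4 = 96.
11,400 × (1+0.02925)^96 = 11,400 × 15.922236 = 181,513.4935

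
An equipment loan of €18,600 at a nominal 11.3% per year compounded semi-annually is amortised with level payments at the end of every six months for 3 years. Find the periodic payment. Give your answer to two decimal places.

€3,741.05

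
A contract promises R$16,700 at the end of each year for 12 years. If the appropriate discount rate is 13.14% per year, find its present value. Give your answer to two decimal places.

R$98,204.21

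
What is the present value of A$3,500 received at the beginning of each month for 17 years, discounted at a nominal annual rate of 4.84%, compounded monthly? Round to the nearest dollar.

Periodic rate i = 0.0484/12 = 0.00403333; n = 17 × 12 = 204 periods.
PV = 3500 × [1 − (1+0.00403333)^(−204)] / 0.00403333 × (1+i) = 3500 × 139.421001 = 487,973.5022
Payments are at the start of each period, so multiply by (1+i).

A$487,974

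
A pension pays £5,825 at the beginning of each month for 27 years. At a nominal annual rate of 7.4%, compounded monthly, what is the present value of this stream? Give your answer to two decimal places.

£820,743.62

i = 0.074/12 = 0.00616667 per month; n = 27·12 = 324.
Annuity factor a(324|0.00616667) × (1+i) = 140.900192; PV = 5825 × 140.900192 = 820,743.6174
(annuity-due: payments at period start, so ×(1+i).)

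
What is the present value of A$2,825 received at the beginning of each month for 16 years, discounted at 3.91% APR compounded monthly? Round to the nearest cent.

A$404,050.60

Periodic rate i = 0.0391/12 = 0.00325833; n = 16 × 12 = 192 periods.
PV = 2825 × [1 − (1+0.00325833)^(−192)] / 0.00325833 × (1+i) = 2825 × 143.026762 = 404,050.6040
(annuity-due: payments at period start, so ×(1+i).)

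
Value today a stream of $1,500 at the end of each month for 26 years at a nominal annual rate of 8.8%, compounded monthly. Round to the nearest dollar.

$183,616

i = 0.088/12 = 0.00733333 per month; n = 26·12 = 312.
Annuity factor a(312|0.00733333) = 122.410928; PV = 1500 × 122.410928 = 183,616.3916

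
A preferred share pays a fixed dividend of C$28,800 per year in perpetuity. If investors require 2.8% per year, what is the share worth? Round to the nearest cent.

PV = PMT / i = 28800 / 0.028 = 1,028,571.4286

C$1,028,571.43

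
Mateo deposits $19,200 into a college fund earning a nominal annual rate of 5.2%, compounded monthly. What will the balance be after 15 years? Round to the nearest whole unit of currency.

$41,814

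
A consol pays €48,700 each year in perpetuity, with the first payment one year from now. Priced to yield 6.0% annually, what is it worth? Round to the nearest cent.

PV = C/r = 48700/0.06 = 811,666.6667

€811,666.67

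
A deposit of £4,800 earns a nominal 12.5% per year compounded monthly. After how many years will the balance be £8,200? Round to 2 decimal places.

4.31 years

Periodic rate i = 0.125/12 = 0.0104167.
n = ln(8200/4800) / ln(1+0.0104167) = ln(1.70833) / 0.010363 = 51.6770 months
= 51.6770/12 years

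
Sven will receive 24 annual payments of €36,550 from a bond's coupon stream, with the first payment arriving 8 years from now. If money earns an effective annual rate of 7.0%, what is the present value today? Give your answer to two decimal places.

€261,059.28

Value one period before first payment (t=7): 36550 × [1 − (1+0.07)^(−24)] / 0.07 = 36550 × 11.469334 = 419,204.1577
Discount back 7 years: 419,204.1577 × (1+0.07)^(−7) = 419,204.1577 × 0.622750 = 261,059.2810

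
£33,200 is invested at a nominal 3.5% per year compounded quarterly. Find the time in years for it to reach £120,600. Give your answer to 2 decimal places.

37.02 years

Periodic rate i = 0.035/4 = 0.00875.
(1+i)^n = 120600/33200 = 3.63253, so n = ln 3.63253 / ln 1.00875 = 148.0645 quarters
= 148.0645/4 years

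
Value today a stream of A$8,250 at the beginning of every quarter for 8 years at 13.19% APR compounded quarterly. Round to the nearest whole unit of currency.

A$166,926

With 4 periods per year: i = 0.032975, n = 32.
PV = 8250 × [1 − (1+0.032975)^(−32)] / 0.032975 × (1+i) = 8250 × 20.233463 = 166,926.0709
Payments are at the start of each period, so multiply by (1+i).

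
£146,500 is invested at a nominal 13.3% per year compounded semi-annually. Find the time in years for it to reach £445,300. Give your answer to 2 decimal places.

8.63 years

Periodic rate i = 0.133/2 = 0.0665.
n = ln(445300/146500) / ln(1+0.0665) = ln(3.03959) / 0.064382 = 17.2675 half-years
= 17.2675/2 years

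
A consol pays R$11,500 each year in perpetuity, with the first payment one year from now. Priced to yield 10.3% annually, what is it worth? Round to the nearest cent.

PV = C/r = 11500/0.103 = 111,650.4854

R$111,650.49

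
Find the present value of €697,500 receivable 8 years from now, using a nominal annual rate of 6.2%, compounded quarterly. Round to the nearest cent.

€426,369.89

Periodic rate i = 0.062/4 = 0.0155; n = 8 × 4 = 32 periods.
PV = FV·(1+i)^(−n) = 697,500 × 0.611283 = 426,369.8868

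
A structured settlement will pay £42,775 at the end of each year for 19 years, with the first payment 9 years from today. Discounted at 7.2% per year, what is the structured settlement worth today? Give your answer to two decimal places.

Value one period before first payment (t=8): 42775 × [1 − (1+0.072)^(−19)] / 0.072 = 42775 × 10.182367 = 435,550.7438
Discount back 8 years: 435,550.7438 × (1+0.072)^(−8) = 435,550.7438 × 0.573379 = 249,735.6122

£249,735.61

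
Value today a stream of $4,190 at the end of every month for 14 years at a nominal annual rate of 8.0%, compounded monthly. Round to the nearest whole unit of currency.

i = 0.08/12 = 0.00666667 per month; n = 14·12 = 168.
Annuity factor a(168|0.00666667) = 100.875784; PV = 4190 × 100.875784 = 422,669.5336

$422,670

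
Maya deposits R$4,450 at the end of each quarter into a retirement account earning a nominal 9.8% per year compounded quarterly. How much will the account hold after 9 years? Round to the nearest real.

Periodic rate i = 0.098/4 = 0.0245; n = 9 × 4 = 36 periods.
FV = PMT · [(1+i)^n − 1] / i = 4450 · 56.742052 = 252,502.1321

R$252,502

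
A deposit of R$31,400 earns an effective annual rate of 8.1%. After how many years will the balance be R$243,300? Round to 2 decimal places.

26.29 years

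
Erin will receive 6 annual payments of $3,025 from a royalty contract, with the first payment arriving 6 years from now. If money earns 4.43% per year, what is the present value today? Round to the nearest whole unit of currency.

PV at t=5 (ordinary 6-year annuity): 3025 × a(6|0.0443) = 3025 × 5.169543 = 15,637.8661
Discount back 5 years: 15,637.8661 × (1+0.0443)^(−5) = 15,637.8661 × 0.805144 = 12,590.7355

$12,591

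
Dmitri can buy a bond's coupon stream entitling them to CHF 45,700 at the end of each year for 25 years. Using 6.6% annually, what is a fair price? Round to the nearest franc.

CHF 552,323

PV = PMT · [1 − (1+i)^(−n)] / i = 45700 · 12.085841 = 552,322.9482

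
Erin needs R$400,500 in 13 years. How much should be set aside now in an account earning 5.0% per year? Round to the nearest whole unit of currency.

PV = 400,500 / (1 + 0.05)^13 = 400,500 / 1.885649 = 212,393.7009

R$212,394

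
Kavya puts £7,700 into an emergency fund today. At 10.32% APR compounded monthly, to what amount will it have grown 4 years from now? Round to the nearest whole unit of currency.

Periodic rate i = 0.1032/12 = 0.0086; n = 4 × 12 = 48 periods.
7,700 × (1+0.0086)^48 = 7,700 × 1.508378 = 11,614.5126

£11,615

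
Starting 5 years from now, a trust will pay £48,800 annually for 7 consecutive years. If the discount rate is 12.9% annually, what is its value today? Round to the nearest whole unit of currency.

£133,253

PV at t=4 (ordinary 7-year annuity): 48800 × a(7|0.129) = 48800 × 4.436410 = 216,496.8086
Discount back 4 years: 216,496.8086 × (1+0.129)^(−4) = 216,496.8086 × 0.615495 = 133,252.6121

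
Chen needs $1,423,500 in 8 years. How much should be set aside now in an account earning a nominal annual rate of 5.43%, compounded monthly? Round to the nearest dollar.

$922,838

Periodic rate i = 0.0543/12 = 0.004525; n = 8 × 12 = 96 periods.
PV = 1,423,500 / (1 + 0.004525)^96 = 1,423,500 / 1.542524 = 922,838.0714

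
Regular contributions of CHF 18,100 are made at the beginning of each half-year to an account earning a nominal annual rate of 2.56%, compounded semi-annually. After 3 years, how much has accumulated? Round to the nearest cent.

CHF 113,570.41

Periodic rate i = 0.0256/2 = 0.0128; n = 3 × 2 = 6 periods.
FV = 18100 × [(1+0.0128)^6 − 1] / 0.0128 × (1+i) = 18100 × 6.274608 = 113,570.4114
(Beginning-of-period payments → annuity-due factor ×(1+i).)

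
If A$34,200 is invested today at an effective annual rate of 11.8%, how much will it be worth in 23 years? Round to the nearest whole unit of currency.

A$444,823

FV = PV·(1+i)^n = 34,200 × 13.006531 = 444,823.3615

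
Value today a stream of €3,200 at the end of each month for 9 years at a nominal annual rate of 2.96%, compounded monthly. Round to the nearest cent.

€303,069.46

With 12 periods per year: i = 0.00246667, n = 108.
PV = 3200 × [1 − (1+0.00246667)^(−108)] / 0.00246667 = 3200 × 94.709205 = 303,069.4550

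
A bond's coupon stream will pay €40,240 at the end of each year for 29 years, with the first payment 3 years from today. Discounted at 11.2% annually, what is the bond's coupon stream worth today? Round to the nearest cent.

€277,184.50

PV at t=2 (ordinary 29-year annuity): 40240 × a(29|0.112) = 40240 × 8.517665 = 342,750.8316
Discount back 2 years: 342,750.8316 × (1+0.112)^(−2) = 342,750.8316 × 0.808706 = 277,184.5010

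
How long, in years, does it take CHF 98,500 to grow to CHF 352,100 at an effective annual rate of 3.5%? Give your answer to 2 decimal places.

37.03 years

n = ln(352100/98500) / ln(1+0.035) = ln(3.57462) / 0.034401 = 37.0292 years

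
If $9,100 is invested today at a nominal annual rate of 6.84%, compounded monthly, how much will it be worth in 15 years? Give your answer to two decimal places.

$25,314.10

With 12 periods per year: i = 0.0057, n = 180.
FV = PV·(1+i)^n = 9,100 × 2.781769 = 25,314.0956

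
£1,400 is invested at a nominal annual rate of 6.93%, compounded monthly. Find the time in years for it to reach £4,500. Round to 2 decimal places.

Periodic rate i = 0.0693/12 = 0.005775.
(1+i)^n = 4500/1400 = 3.21429, so n = ln 3.21429 / ln 1.00578 = 202.7660 months
= 202.7660/12 years

16.90 years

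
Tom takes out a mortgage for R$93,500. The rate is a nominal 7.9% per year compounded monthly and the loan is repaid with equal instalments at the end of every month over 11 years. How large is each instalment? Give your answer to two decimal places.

With 12 periods per year: i = 0.00658333, n = 132.
PMT = 93500 / ( [1 − (1+0.00658333)^(−132)] / 0.00658333 ) = 93500 / 88.015175 = 1,062.3168

R$1,062.32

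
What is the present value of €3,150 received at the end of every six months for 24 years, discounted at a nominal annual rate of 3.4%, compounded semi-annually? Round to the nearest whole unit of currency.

i = 0.034/2 = 0.017 per half-year; n = 24·2 = 48.
PV = 3150 × [1 − (1+0.017)^(−48)] / 0.017 = 3150 × 32.632936 = 102,793.7484

€102,794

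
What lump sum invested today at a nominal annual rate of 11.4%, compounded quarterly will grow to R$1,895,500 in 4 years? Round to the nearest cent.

With 4 periods per year: i = 0.0285, n = 16.
Discount factor = (1+0.0285)^(−16) = 0.637869; PV = 1,895,500 × 0.637869 = 1,209,080.0416

R$1,209,080.04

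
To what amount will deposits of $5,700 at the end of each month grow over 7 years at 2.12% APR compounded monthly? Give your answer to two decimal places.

With 12 periods per year: i = 0.00176667, n = 84.
FV = 5700 × [(1+0.00176667)^84 − 1] / 0.00176667 = 5700 × 90.466939 = 515,661.5524

$515,661.55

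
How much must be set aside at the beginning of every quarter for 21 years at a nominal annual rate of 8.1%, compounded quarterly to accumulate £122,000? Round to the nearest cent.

i = 0.081/4 = 0.02025 per quarter; n = 21·4 = 84.
PMT = 122000 / ( [(1+0.02025)^84 − 1] / 0.02025 × (1+i) ) = 122000 / 221.033796 = 551.9518

£551.95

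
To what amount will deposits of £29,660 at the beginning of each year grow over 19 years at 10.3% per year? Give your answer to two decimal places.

FV = PMT · [(1+i)^n − 1] / i × (1+i) = 29660 · 58.263295 = 1,728,089.3186
(annuity-due: payments at period start, so ×(1+i).)

£1,728,089.32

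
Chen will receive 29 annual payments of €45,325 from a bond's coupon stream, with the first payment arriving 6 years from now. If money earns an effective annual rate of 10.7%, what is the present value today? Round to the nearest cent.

PV at t=5 (ordinary 29-year annuity): 45325 × a(29|0.107) = 45325 × 8.855637 = 401,381.7644
Discount back 5 years: 401,381.7644 × (1+0.107)^(−5) = 401,381.7644 × 0.601536 = 241,445.7323

€241,445.73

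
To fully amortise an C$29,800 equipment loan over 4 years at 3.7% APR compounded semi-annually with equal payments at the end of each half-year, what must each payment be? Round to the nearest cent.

C$4,041.74

Periodic rate i = 0.037/2 = 0.0185; n = 4 × 2 = 8 periods.
PMT = 29800 / ( [1 − (1+0.0185)^(−8)] / 0.0185 ) = 29800 / 7.373070 = 4,041.7358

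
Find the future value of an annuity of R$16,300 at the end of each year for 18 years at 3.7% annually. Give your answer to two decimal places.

FV = 16300 × [(1+0.037)^18 − 1] / 0.037 = 16300 × 24.950533 = 406,693.6924

R$406,693.69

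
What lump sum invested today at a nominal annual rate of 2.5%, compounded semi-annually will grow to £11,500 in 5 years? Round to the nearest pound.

£10,157

i = 0.025/2 = 0.0125 per half-year; n = 5·2 = 10.
Discount factor = (1+0.0125)^(−10) = 0.883181; PV = 11,500 × 0.883181 = 10,156.5807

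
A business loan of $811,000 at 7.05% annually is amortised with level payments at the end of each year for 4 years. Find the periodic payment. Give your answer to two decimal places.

$239,700.32

PMT = 811000 / ( [1 − (1+0.0705)^(−4)] / 0.0705 ) = 811000 / 3.383391 = 239,700.3173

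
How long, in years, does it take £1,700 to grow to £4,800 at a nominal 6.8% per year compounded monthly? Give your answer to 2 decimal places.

Periodic rate i = 0.068/12 = 0.00566667.
n = ln(4800/1700) / ln(1+0.00566667) = ln(2.82353) / 0.005651 = 183.6928 months
= 183.6928/12 years

15.31 years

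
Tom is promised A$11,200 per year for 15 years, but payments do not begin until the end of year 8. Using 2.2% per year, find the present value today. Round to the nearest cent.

A$121,748.52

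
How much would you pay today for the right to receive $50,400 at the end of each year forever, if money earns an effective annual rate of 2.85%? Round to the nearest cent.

$1,768,421.05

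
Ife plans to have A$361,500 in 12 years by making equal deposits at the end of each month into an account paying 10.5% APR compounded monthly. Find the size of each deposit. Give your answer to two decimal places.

With 12 periods per year: i = 0.00875, n = 144.
FV-annuity factor = 286.417494; PMT = 361500 / 286.417494 = 1,262.1436

A$1,262.14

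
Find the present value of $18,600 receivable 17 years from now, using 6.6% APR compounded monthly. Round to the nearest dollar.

With 12 periods per year: i = 0.0055, n = 204.
Discount factor = (1+0.0055)^(−204) = 0.326630; PV = 18,600 × 0.326630 = 6,075.3270

$6,075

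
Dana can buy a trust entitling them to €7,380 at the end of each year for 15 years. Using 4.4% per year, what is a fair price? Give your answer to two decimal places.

Annuity factor a(15|0.044) = 10.813760; PV = 7380 × 10.813760 = 79,805.5467

€79,805.55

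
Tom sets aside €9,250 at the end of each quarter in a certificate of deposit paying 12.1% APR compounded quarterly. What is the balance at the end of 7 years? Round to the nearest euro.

€398,599

i = 0.121/4 = 0.03025 per quarter; n = 7·4 = 28.
Accumulation factor s(28|0.03025) = 43.091827; FV = 9250 × 43.091827 = 398,599.3963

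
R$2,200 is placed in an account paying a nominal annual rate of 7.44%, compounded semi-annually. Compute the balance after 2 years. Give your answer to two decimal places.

Periodic rate i = 0.0744/2 = 0.0372; n = 2 × 2 = 4 periods.
FV = 2,200 × (1 + 0.0372)^4 = 2,546.0839

R$2,546.08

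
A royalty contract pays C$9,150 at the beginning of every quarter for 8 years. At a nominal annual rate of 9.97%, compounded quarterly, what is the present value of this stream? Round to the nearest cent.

i = 0.0997/4 = 0.024925 per quarter; n = 8·4 = 32.
PV = 9150 × [1 − (1+0.024925)^(−32)] / 0.024925 × (1+i) = 9150 × 22.417410 = 205,119.2972
Payments are at the start of each period, so multiply by (1+i).

C$205,119.30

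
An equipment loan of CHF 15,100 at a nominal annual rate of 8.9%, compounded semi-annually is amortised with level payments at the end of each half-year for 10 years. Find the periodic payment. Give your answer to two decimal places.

CHF 1,155.81

With 2 periods per year: i = 0.0445, n = 20.
Annuity-PV factor = 13.064478; PMT = 15100 / 13.064478 = 1,155.8059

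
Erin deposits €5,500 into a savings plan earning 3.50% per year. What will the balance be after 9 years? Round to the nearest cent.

5,500 × (1+0.035)^9 = 5,500 × 1.362897 = 7,495.9354

€7,495.94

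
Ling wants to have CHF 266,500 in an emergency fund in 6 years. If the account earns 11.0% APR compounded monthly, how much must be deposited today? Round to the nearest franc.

CHF 138,156

With 12 periods per year: i = 0.00916667, n = 72.
Discount factor = (1+0.00916667)^(−72) = 0.518408; PV = 266,500 × 0.518408 = 138,155.6411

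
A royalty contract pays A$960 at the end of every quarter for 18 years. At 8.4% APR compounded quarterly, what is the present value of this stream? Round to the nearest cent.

A$35,476.68

With 4 periods per year: i = 0.021, n = 72.
PV = PMT · [1 − (1+i)^(−n)] / i = 960 · 36.954872 = 35,476.6774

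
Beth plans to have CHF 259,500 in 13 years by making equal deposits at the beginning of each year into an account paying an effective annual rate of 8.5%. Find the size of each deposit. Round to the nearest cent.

CHF 10,768.14

FV-annuity factor × (1+i) = 24.098866; PMT = 259500 / 24.098866 = 10,768.1417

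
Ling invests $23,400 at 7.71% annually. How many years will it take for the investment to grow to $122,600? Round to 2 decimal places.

22.30 years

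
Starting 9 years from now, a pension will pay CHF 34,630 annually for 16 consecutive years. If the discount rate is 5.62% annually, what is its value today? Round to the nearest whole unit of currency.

CHF 231,990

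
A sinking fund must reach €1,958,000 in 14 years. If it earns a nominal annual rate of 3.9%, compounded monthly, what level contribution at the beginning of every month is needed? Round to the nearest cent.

€8,751.15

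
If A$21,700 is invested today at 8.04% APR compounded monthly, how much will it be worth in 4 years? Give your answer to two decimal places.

A$29,899.44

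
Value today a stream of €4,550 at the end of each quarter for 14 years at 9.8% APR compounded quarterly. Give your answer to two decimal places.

i = 0.098/4 = 0.0245 per quarter; n = 14·4 = 56.
PV = PMT · [1 − (1+i)^(−n)] / i = 4550 · 30.292735 = 137,831.9421

€137,831.94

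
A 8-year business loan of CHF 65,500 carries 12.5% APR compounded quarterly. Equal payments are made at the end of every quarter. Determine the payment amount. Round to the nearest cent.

CHF 3,267.44

Periodic rate i = 0.125/4 = 0.03125; n = 8 × 4 = 32 periods.
Annuity-PV factor = 20.046276; PMT = 65500 / 20.046276 = 3,267.4397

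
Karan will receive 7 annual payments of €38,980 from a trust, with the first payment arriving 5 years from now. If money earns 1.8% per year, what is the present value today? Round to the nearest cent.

€236,719.51

Value one period before first payment (t=4): 38980 × [1 − (1+0.018)^(−7)] / 0.018 = 38980 × 6.522038 = 254,229.0447
Discount back 4 years: 254,229.0447 × (1+0.018)^(−4) = 254,229.0447 × 0.931127 = 236,719.5102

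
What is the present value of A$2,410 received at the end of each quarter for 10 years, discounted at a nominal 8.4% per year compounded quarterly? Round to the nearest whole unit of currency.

i = 0.084/4 = 0.021 per quarter; n = 10·4 = 40.
PV = PMT · [1 − (1+i)^(−n)] / i = 2410 · 26.881804 = 64,785.1486

A$64,785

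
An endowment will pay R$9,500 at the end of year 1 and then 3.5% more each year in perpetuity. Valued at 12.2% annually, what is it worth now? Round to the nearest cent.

R$109,195.40

PV = D₁/(r − g) = 9500/(0.122 − 0.035) = 109,195.4023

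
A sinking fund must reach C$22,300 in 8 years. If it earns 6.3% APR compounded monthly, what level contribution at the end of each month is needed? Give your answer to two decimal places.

C$179.25

i = 0.063/12 = 0.00525 per month; n = 8·12 = 96.
FV-annuity factor = 124.409226; PMT = 22300 / 124.409226 = 179.2472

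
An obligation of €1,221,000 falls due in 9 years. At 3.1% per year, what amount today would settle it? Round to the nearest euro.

€927,658

PV = 1,221,000 / (1 + 0.031)^9 = 1,221,000 / 1.316218 = 927,657.5347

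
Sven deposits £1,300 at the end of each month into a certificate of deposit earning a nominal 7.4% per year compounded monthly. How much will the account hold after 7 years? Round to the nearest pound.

£142,508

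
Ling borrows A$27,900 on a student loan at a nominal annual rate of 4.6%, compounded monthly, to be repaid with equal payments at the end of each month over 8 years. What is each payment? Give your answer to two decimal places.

A$347.92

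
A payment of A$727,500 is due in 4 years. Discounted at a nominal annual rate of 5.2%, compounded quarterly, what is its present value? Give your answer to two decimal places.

i = 0.052/4 = 0.013 per quarter; n = 4·4 = 16.
Discount factor = (1+0.013)^(−16) = 0.813296; PV = 727,500 × 0.813296 = 591,673.1641

A$591,673.16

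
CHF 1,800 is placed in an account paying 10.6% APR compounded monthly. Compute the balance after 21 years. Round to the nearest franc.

With 12 periods per year: i = 0.00883333, n = 252.
FV = 1,800 × (1 + 0.00883333)^252 = 16,510.7665

CHF 16,511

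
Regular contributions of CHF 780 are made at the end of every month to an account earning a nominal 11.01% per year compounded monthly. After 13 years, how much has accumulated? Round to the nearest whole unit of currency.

Periodic rate i = 0.1101/12 = 0.009175; n = 13 × 12 = 156 periods.
FV = 780 × [(1+0.009175)^156 − 1] / 0.009175 = 780 × 344.078195 = 268,380.9921

CHF 268,381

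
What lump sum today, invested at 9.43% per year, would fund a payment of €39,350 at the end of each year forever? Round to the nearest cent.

PV = PMT / i = 39350 / 0.0943 = 417,285.2598

€417,285.26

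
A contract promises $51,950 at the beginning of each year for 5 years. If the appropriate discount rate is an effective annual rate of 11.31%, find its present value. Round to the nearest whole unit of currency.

$212,061

PV = 51950 × [1 − (1+0.1131)^(−5)] / 0.1131 × (1+i) = 51950 × 4.082022 = 212,061.0616
(Beginning-of-period payments → annuity-due factor ×(1+i).)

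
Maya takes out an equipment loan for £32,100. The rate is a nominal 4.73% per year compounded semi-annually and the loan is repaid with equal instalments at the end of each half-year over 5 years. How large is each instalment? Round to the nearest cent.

With 2 periods per year: i = 0.02365, n = 10.
PMT = 32100 / ( [1 − (1+0.02365)^(−10)] / 0.02365 ) = 32100 / 8.813434 = 3,642.1671

£3,642.17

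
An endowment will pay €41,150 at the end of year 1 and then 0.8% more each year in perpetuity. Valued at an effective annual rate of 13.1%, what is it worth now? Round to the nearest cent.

PV = PMT / (i − g) = 41150 / (0.131 − 0.008) = 41150 / 0.123000 = 334,552.8455

€334,552.85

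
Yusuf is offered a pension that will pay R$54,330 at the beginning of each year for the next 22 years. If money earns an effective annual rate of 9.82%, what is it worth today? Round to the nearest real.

R$530,211

PV = PMT · [1 − (1+i)^(−n)] / i × (1+i) = 54330 · 9.759075 = 530,210.5685
(annuity-due: payments at period start, so ×(1+i).)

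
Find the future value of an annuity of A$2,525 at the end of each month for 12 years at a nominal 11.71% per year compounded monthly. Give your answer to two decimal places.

With 12 periods per year: i = 0.00975833, n = 144.
FV = PMT · [(1+i)^n − 1] / i = 2525 · 312.416931 = 788,852.7509

A$788,852.75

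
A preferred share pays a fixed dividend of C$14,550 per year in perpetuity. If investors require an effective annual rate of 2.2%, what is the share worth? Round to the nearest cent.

PV = C/r = 14550/0.022 = 661,363.6364

C$661,363.64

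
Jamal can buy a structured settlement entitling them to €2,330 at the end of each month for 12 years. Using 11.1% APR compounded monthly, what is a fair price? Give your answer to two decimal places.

i = 0.111/12 = 0.00925 per month; n = 12·12 = 144.
Annuity factor a(144|0.00925) = 79.397850; PV = 2330 × 79.397850 = 184,996.9895

€184,996.99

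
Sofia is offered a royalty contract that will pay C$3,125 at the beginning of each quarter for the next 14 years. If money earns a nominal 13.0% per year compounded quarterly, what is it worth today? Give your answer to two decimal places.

C$82,720.64

With 4 periods per year: i = 0.0325, n = 56.
PV = 3125 × [1 − (1+0.0325)^(−56)] / 0.0325 × (1+i) = 3125 × 26.470604 = 82,720.6378
Payments are at the start of each period, so multiply by (1+i).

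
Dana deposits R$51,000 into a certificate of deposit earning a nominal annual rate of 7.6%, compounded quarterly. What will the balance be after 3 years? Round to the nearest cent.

R$63,923.48

i = 0.076/4 = 0.019 per quarter; n = 3·4 = 12.
FV = 51,000 × (1 + 0.019)^12 = 63,923.4762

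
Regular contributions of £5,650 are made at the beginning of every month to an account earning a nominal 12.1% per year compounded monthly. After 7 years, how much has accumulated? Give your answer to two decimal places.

£748,659.18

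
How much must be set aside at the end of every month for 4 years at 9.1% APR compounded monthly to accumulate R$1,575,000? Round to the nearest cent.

Periodic rate i = 0.091/12 = 0.00758333; n = 4 × 12 = 48 periods.
PMT = 1.575e+06 / ( [(1+0.00758333)^48 − 1] / 0.00758333 ) = 1.575e+06 / 57.639480 = 27,325.0208

R$27,325.02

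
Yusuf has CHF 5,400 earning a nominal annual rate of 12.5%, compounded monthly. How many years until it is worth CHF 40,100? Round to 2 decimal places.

16.12 years

Periodic rate i = 0.125/12 = 0.0104167.
(1+i)^n = 40100/5400 = 7.42593, so n = ln 7.42593 / ln 1.01042 = 193.4786 months
= 193.4786/12 years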